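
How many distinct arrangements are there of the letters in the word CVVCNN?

CVVCNN has 6 letters with C appearing twice, N appearing twice, and V appearing twice.
The number of distinct arrangements is 6!/(2!·2!·2!) = 720/8 = 90.

90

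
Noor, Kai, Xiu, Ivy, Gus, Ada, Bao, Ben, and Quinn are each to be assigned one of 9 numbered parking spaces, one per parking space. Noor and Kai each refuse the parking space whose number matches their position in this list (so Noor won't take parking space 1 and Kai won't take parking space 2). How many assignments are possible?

287280

Let Aᵢ (for i ∈ {1, 2}) be the placements that put person i in their forbidden parking space. Any j of these fix j positions, leaving (9−j)! ways to fill the rest, and there are C(2,j) ways to pick which j.
By inclusion–exclusion, the number of valid placements is Σ_{j=0}^{2} (−1)^j C(2,j)·(9−j)!.
Computing: 362880 − 80640 + 5040 = 287280.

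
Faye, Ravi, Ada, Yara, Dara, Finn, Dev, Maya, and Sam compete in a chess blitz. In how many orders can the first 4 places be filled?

There are 9 choices for 1st place, 8 for 2nd, and so on down to 6 for position 4.
That gives 9 × 8 × 7 × 6 = 3024.

3024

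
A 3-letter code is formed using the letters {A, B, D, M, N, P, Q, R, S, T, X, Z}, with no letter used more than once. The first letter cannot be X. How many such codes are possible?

1210

The first letter has 12−1 = 11 choices (anything except X).
The remaining 2 letters are filled from the other 11 symbols without repetition: 11 × 10 = 110.
Total: 11 × 110 = 1210.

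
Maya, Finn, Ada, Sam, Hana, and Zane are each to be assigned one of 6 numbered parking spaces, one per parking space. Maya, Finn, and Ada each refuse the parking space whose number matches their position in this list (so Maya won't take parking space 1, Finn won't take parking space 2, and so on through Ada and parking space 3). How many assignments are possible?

Let Aᵢ (for i ∈ {1, 2, 3}) be the placements that put person i in their forbidden parking space. Any j of these fix j positions, leaving (6−j)! ways to fill the rest, and there are C(3,j) ways to pick which j.
By inclusion–exclusion, the number of valid placements is Σ_{j=0}^{3} (−1)^j C(3,j)·(6−j)!.
Computing: 720 − 360 + 72 − 6 = 426.

426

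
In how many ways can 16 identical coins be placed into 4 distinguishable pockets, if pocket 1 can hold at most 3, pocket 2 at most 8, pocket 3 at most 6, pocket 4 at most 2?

19

By stars and bars, unrestricted non-negative solutions to x_1+…+x_4 = 16 number C(16+3,3) = 969.
Subtract solutions that violate a single cap (substitute x_i' = x_i − (cap_i+1)): x_1 ≥ 4 gives C(15,3) = 455; x_2 ≥ 9 gives C(10,3) = 120; x_3 ≥ 7 gives C(12,3) = 220; x_4 ≥ 3 gives C(16,3) = 560. Together 1355.
Add back pairs where two caps are both exceeded: 20 + 56 + 220 + 1 + 35 + 84 = 416.
Subtract triples: 0 + 1 + 10 + 0 = 11.
By inclusion–exclusion the count is 969 − 1355 + 416 − 11 = 19.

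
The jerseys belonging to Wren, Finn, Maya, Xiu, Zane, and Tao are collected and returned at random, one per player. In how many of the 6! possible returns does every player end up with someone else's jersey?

Count assignments avoiding every fixed point. For any j of the 6 players fixed to their old jersey, the other 6−j can be arranged in (6−j)! ways.
By inclusion–exclusion this is Σ_{j=0}^{6} (−1)^j C(6,j)·(6−j)!.
Computing: 720 − 720 + 360 − 120 + 30 − 6 + 1 = 265.

265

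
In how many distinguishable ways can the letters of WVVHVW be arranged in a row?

60

WVVHVW has 6 letters with V appearing 3 times and W appearing twice.
The number of distinct arrangements is 6!/(3!·2!) = 720/12 = 60.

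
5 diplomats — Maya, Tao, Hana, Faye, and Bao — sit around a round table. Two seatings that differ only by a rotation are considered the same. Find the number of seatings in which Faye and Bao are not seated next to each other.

12

Without the restriction there are (4)! = 24 seatings.
Those with Faye next to Bao: fuse the pair into one unit and seat 4 units around a circle — 2·(3)! = 12.
Subtracting, 24 − 12 = 12.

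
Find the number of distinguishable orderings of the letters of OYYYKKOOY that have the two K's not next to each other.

There are 9!/(4!·3!·2!) = 1260 arrangements of OYYYKKOOY in total.
If the two K's are adjacent, glue them into one block, leaving 8 items to arrange: (8)!/(4!·3!) = 280 ways.
Subtracting, 1260 − 280 = 980 arrangements keep the K's apart.

980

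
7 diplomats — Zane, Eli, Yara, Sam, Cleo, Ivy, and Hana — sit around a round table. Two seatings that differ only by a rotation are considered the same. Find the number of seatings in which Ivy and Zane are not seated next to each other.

480

Without the restriction there are (6)! = 720 seatings.
Seatings with Ivy beside Zane: treat them as a block with 2 internal orders, giving 2 × (5)! = 240.
Subtracting, 720 − 240 = 480.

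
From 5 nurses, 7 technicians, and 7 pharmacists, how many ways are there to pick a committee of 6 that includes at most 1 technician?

6468

Split by how many technicians are chosen (0 through 1).
Sum: C(7,0)·C(12,6) + C(7,1)·C(12,5) = 924 + 5544 = 6468.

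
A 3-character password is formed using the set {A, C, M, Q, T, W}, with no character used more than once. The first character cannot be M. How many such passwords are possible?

The first character has 6−1 = 5 choices (anything except M).
The remaining 2 characters are filled from the other 5 symbols without repetition: 5 × 4 = 20.
Total: 5 × 20 = 100.

100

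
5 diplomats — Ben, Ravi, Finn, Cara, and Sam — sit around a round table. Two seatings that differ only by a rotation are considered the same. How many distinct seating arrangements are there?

24

Around a circle, 5 distinct people have 5!/5 = (4)! = 24 rotationally distinct seatings.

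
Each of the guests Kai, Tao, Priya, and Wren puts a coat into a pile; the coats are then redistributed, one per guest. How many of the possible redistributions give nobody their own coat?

Count assignments avoiding every fixed point. For any j of the 4 guests fixed to their own coat, the other 4−j can be arranged in (4−j)! ways.
By inclusion–exclusion this is Σ_{j=0}^{4} (−1)^j C(4,j)·(4−j)!.
Computing: 24 − 24 + 12 − 4 + 1 = 9.

9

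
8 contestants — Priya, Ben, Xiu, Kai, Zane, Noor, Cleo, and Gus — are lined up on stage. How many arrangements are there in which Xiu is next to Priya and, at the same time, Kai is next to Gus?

2880

Treat {Xiu,Priya} as one block (2 orders) and {Kai,Gus} as another (2 orders).
That leaves 6 units to arrange: 2 × 2 × 6! = 4 × 720 = 2880.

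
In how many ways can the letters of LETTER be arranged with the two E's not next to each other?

There are 6!/(2!·2!) = 180 arrangements of LETTER in total.
Arrangements with the E's together: treat EE as one letter, giving (5)!/(2!) = 60.
Subtracting, 180 − 60 = 120 arrangements keep the E's apart.

120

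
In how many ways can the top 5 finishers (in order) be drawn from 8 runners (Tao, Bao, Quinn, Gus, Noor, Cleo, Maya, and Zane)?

6720

There are 8 choices for 1st place, 7 for 2nd, and so on down to 4 for position 5.
That gives 8 × 7 × 6 × 5 × 4 = 6720.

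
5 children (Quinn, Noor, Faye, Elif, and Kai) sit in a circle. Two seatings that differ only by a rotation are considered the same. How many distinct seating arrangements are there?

Seat Quinn anywhere (absorbing the rotational symmetry), then permute the other 4: (4)! = 24.

24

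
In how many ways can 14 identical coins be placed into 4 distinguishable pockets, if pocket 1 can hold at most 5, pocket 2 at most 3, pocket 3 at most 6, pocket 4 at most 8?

Ignoring the caps, the number of non-negative solutions to x_1+…+x_4 = 14 is C(17,3) = 680.
Subtract solutions that violate a single cap (substitute x_i' = x_i − (cap_i+1)): x_1 ≥ 6 gives C(11,3) = 165; x_2 ≥ 4 gives C(13,3) = 286; x_3 ≥ 7 gives C(10,3) = 120; x_4 ≥ 9 gives C(8,3) = 56. Together 627.
Add back pairs where two caps are both exceeded: 35 + 4 + 0 + 20 + 4 + 0 = 63.
By inclusion–exclusion the count is 680 − 627 + 63 = 116.

116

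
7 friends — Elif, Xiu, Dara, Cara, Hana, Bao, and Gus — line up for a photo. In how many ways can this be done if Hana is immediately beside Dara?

Glue Hana and Dara into one block (2 internal orders), leaving 6 units to arrange in a row.
That gives 2 × 6! = 2 × 720 = 1440.

1440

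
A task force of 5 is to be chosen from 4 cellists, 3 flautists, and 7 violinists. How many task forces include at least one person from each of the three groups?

1288

Total 5-person selections from all 14: C(14,5) = 2002.
Selections missing a whole group: no cellists → C(10,5) = 252; no flautists → C(11,5) = 462; no violinists → C(7,5) = 21.
Add back selections omitting two groups (i.e. drawn from a single group): C(4,5) + C(3,5) + C(7,5) = 21.
By inclusion–exclusion: 2002 − 735 + 21 = 1288.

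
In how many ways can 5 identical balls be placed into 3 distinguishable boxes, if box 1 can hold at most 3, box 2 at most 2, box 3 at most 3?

9

Without the upper bounds there are C(7,2) = 21 ways to split 5 among 3 boxes.
Subtract solutions that violate a single cap (substitute x_i' = x_i − (cap_i+1)): x_1 ≥ 4 gives C(3,2) = 3; x_2 ≥ 3 gives C(4,2) = 6; x_3 ≥ 4 gives C(3,2) = 3. Together 12.
No two caps can be exceeded simultaneously, so the pair terms are all 0.
By inclusion–exclusion the count is 21 − 12 + 0 = 9.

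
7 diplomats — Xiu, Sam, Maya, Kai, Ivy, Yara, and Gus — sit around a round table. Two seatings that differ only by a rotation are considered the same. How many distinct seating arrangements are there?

Fix one person's seat to break rotational symmetry; the remaining 6 people can be arranged in (6)! = 720 ways.

720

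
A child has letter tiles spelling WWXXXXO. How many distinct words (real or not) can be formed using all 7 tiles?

Letter multiplicities in WWXXXXO: O×1, W×2, X×4.
So there are 7! / (4!·2!) = 105 distinguishable arrangements.

105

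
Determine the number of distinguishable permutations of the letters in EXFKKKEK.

EXFKKKEK has 8 letters with E appearing twice and K appearing 4 times.
The number of distinct arrangements is 8!/(4!·2!) = 40320/48 = 840.

840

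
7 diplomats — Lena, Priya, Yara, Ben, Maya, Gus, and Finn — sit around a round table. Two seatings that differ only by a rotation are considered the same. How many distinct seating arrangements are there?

Around a circle, 7 distinct people have 7!/7 = (6)! = 720 rotationally distinct seatings.

720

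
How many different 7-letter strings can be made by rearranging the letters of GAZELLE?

The 7 letters of GAZELLE have repeats: E appearing twice and L appearing twice.
Dividing 7! = 5040 by 2!·2! = 4 for the repeated letters gives 1260.

1260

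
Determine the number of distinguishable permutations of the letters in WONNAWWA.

Letter multiplicities in WONNAWWA: A×2, N×2, O×1, W×3.
Dividing 8! = 40320 by 3!·2!·2! = 24 for the repeated letters gives 1680.

1680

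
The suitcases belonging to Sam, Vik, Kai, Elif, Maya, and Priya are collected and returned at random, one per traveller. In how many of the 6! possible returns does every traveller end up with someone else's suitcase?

265

Count assignments avoiding every fixed point. For any j of the 6 travellers fixed to their own suitcase, the other 6−j can be arranged in (6−j)! ways.
By inclusion–exclusion this is Σ_{j=0}^{6} (−1)^j C(6,j)·(6−j)!.
Computing: 720 − 720 + 360 − 120 + 30 − 6 + 1 = 265.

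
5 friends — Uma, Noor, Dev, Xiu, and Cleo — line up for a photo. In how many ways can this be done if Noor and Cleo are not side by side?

Of the 5! = 120 arrangements, those with Noor and Cleo adjacent number 2 × 4! = 48 (treat the pair as a block with 2 internal orders).
So 120 − 48 = 72 arrangements keep them apart.

72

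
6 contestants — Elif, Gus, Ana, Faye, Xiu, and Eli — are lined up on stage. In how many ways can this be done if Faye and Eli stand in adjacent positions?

Place the 4 others and the Faye-Eli pair as 5 objects in a line; the pair has 2 internal arrangements.
So the count is 2·(5)! = 240.

240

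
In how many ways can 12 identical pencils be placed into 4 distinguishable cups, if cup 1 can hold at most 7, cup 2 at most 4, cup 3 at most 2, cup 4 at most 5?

By stars and bars, unrestricted non-negative solutions to x_1+…+x_4 = 12 number C(12+3,3) = 455.
Subtract solutions that violate a single cap (substitute x_i' = x_i − (cap_i+1)): x_1 ≥ 8 gives C(7,3) = 35; x_2 ≥ 5 gives C(10,3) = 120; x_3 ≥ 3 gives C(12,3) = 220; x_4 ≥ 6 gives C(9,3) = 84. Together 459.
Add back pairs where two caps are both exceeded: 0 + 4 + 0 + 35 + 4 + 20 = 63.
By inclusion–exclusion the count is 455 − 459 + 63 = 59.

59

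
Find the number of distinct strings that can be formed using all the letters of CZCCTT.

60

The 6 letters of CZCCTT have repeats: C appearing 3 times and T appearing twice.
So there are 6! / (3!·2!) = 60 distinguishable arrangements.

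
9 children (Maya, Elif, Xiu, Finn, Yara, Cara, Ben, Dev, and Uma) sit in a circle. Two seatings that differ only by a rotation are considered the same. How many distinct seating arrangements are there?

Fix one person's seat to break rotational symmetry; the remaining 8 people can be arranged in (8)! = 40320 ways.

40320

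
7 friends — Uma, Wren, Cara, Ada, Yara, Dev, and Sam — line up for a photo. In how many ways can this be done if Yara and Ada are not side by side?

There are 7! = 5040 arrangements in all. If Yara and Ada are adjacent, merging them into one block gives 2·(6)! = 1440 arrangements.
Complementary counting: 5040 − 1440 = 3600.

3600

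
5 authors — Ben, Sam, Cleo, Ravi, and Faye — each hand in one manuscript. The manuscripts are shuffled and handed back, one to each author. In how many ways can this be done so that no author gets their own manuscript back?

44

Let Aᵢ be the assignments in which author i gets their own manuscript. We want the size of the complement of A₁∪…∪A_5.
By inclusion–exclusion this is Σ_{j=0}^{5} (−1)^j C(5,j)·(5−j)!.
Computing: 120 − 120 + 60 − 20 + 5 − 1 = 44.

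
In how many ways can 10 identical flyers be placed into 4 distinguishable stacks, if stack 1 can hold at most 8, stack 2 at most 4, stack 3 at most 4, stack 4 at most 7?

Without the upper bounds there are C(13,3) = 286 ways to split 10 among 4 stacks.
Subtract solutions that violate a single cap (substitute x_i' = x_i − (cap_i+1)): x_1 ≥ 9 gives C(4,3) = 4; x_2 ≥ 5 gives C(8,3) = 56; x_3 ≥ 5 gives C(8,3) = 56; x_4 ≥ 8 gives C(5,3) = 10. Together 126.
Add back pairs where two caps are both exceeded: 0 + 0 + 0 + 1 + 0 + 0 = 1.
By inclusion–exclusion the count is 286 − 126 + 1 = 161.

161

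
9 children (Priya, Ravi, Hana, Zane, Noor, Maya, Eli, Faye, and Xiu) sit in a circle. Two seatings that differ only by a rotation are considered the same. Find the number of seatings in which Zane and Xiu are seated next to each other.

10080

Treat {Zane, Xiu} as one unit (2 internal orders) and seat the resulting 8 units around the table: (7)! circular arrangements.
So 2 × (7)! = 2 × 5040 = 10080.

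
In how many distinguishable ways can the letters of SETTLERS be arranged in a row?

Letter multiplicities in SETTLERS: E×2, L×1, R×1, S×2, T×2.
The number of distinct arrangements is 8!/(2!·2!·2!) = 40320/8 = 5040.

5040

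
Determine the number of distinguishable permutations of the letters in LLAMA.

30

The 5 letters of LLAMA have repeats: A appearing twice and L appearing twice.
So there are 5! / (2!·2!) = 30 distinguishable arrangements.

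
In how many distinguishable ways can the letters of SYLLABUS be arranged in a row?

SYLLABUS has 8 letters with L appearing twice and S appearing twice.
The number of distinct arrangements is 8!/(2!·2!) = 40320/4 = 10080.

10080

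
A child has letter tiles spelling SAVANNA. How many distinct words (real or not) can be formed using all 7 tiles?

420

Letter multiplicities in SAVANNA: A×3, N×2, S×1, V×1.
The number of distinct arrangements is 7!/(3!·2!) = 5040/12 = 420.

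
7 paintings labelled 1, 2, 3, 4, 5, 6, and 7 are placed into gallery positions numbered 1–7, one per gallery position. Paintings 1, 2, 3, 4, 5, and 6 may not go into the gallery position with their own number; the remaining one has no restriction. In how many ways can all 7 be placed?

Let Aᵢ (for 1 ≤ i ≤ 6) be the placements that put painting i in its forbidden gallery position. Any j of these fix j positions, leaving (7−j)! ways to fill the rest, and there are C(6,j) ways to pick which j.
By inclusion–exclusion, the number of valid placements is Σ_{j=0}^{6} (−1)^j C(6,j)·(7−j)!.
Computing: 5040 − 4320 + 1800 − 480 + 90 − 12 + 1 = 2119.

2119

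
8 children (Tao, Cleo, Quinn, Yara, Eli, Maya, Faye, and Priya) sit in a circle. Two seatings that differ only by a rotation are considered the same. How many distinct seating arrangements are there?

5040

Seat Tao anywhere (absorbing the rotational symmetry), then permute the other 7: (7)! = 5040.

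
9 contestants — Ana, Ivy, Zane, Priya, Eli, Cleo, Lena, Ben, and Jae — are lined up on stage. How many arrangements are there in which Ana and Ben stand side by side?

80640

Treat {Ana, Ben} as a single unit. There are 8 units to order, and the pair itself can be ordered 2 ways.
So the count is 2·(8)! = 80640.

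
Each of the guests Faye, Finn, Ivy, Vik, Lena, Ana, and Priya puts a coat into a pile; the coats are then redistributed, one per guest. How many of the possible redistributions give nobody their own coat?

Count assignments avoiding every fixed point. For any j of the 7 guests fixed to their own coat, the other 7−j can be arranged in (7−j)! ways.
By inclusion–exclusion this is Σ_{j=0}^{7} (−1)^j C(7,j)·(7−j)!.
Computing: 5040 − 5040 + 2520 − 840 + 210 − 42 + 7 − 1 = 1854.

1854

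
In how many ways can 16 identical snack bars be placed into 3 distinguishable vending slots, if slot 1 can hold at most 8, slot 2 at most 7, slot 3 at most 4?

10

Ignoring the caps, the number of non-negative solutions to x_1+…+x_3 = 16 is C(18,2) = 153.
Subtract solutions that violate a single cap (substitute x_i' = x_i − (cap_i+1)): x_1 ≥ 9 gives C(9,2) = 36; x_2 ≥ 8 gives C(10,2) = 45; x_3 ≥ 5 gives C(13,2) = 78. Together 159.
Add back pairs where two caps are both exceeded: 0 + 6 + 10 = 16.
By inclusion–exclusion the count is 153 − 159 + 16 = 10.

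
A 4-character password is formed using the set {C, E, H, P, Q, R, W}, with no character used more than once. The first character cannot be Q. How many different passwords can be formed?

The first character has 7−1 = 6 choices (anything except Q).
The remaining 3 characters are filled from the other 6 symbols without repetition: 6 × 5 × 4 = 120.
Total: 6 × 120 = 720.

720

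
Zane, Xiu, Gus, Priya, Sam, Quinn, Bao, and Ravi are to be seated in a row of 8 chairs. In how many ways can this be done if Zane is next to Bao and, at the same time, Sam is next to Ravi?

Treat {Zane,Bao} as one block (2 orders) and {Sam,Ravi} as another (2 orders).
That leaves 6 units to arrange: 2 × 2 × 6! = 4 × 720 = 2880.

2880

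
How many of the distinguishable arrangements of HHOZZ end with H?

Fix H in the last position and arrange the remaining 4 letters.
Those 4 letters have Z appearing twice, giving (4)!/(2!) = 12.

12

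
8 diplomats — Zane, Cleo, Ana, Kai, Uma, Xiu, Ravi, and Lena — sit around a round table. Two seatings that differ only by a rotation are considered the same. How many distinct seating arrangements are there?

Around a circle, 8 distinct people have 8!/8 = (7)! = 5040 rotationally distinct seatings.

5040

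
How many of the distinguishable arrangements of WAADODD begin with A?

Fix A in the first position and arrange the remaining 6 letters.
Those 6 letters have D appearing 3 times, giving (6)!/(3!) = 120.

120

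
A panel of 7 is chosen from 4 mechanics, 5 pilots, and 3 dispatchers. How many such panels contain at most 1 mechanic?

Split by how many mechanics are chosen (0 through 1).
Sum: C(4,0)·C(8,7) + C(4,1)·C(8,6) = 8 + 112 = 120.

120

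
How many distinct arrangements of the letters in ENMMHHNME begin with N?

Fix N in the first position and arrange the remaining 8 letters.
Those 8 letters have E appearing twice, H appearing twice, and M appearing 3 times, giving (8)!/(3!·2!·2!) = 1680.

1680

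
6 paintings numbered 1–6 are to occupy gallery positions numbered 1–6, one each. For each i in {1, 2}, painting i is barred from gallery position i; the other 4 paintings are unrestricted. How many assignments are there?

Let Aᵢ (for i ∈ {1, 2}) be the placements that put painting i in its forbidden gallery position. Any j of these fix j positions, leaving (6−j)! ways to fill the rest, and there are C(2,j) ways to pick which j.
By inclusion–exclusion, the number of valid placements is Σ_{j=0}^{2} (−1)^j C(2,j)·(6−j)!.
Computing: 720 − 240 + 24 = 504.

504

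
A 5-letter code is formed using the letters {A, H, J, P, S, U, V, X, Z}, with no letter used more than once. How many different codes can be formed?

15120

With no repetition, fill the 5 letters in order: 9 choices, then 8, down to 5.
9 × 8 × 7 × 6 × 5 = 15120.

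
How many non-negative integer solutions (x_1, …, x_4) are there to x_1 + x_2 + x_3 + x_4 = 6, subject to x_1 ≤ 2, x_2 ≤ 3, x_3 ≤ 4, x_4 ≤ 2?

By stars and bars, unrestricted non-negative solutions to x_1+…+x_4 = 6 number C(6+3,3) = 84.
Subtract solutions that violate a single cap (substitute x_i' = x_i − (cap_i+1)): x_1 ≥ 3 gives C(6,3) = 20; x_2 ≥ 4 gives C(5,3) = 10; x_3 ≥ 5 gives C(4,3) = 4; x_4 ≥ 3 gives C(6,3) = 20. Together 54.
Add back pairs where two caps are both exceeded: 0 + 0 + 1 + 0 + 0 + 0 = 1.
By inclusion–exclusion the count is 84 − 54 + 1 = 31.

31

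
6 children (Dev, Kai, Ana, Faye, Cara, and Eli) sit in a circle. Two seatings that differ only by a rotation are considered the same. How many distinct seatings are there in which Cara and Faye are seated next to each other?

Treat {Cara, Faye} as one unit (2 internal orders) and seat the resulting 5 units around the table: (4)! circular arrangements.
So 2 × (4)! = 2 × 24 = 48.

48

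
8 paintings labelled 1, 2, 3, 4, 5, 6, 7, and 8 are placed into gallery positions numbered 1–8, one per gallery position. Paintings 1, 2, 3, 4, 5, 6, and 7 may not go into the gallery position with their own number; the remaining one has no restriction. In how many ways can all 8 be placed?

16687

Let Aᵢ (for 1 ≤ i ≤ 7) be the placements that put painting i in its forbidden gallery position. Any j of these fix j positions, leaving (8−j)! ways to fill the rest, and there are C(7,j) ways to pick which j.
By inclusion–exclusion, the number of valid placements is Σ_{j=0}^{7} (−1)^j C(7,j)·(8−j)!.
Computing: 40320 − 35280 + 15120 − 4200 + 840 − 126 + 14 − 1 = 16687.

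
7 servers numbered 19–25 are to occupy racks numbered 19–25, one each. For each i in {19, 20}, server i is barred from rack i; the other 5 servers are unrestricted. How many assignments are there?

Let Aᵢ (for i ∈ {19, 20}) be the placements that put server i in its forbidden rack. Any j of these fix j positions, leaving (7−j)! ways to fill the rest, and there are C(2,j) ways to pick which j.
By inclusion–exclusion, the number of valid placements is Σ_{j=0}^{2} (−1)^j C(2,j)·(7−j)!.
Computing: 5040 − 1440 + 120 = 3720.

3720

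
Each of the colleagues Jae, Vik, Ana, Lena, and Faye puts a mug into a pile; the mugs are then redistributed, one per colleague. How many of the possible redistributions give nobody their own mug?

44

Let Aᵢ be the assignments in which colleague i gets their own mug. We want the size of the complement of A₁∪…∪A_5.
By inclusion–exclusion this is Σ_{j=0}^{5} (−1)^j C(5,j)·(5−j)!.
Computing: 120 − 120 + 60 − 20 + 5 − 1 = 44.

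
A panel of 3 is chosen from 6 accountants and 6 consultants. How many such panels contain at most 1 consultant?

110

Split by how many consultants are chosen (0 through 1).
Sum: C(6,0)·C(6,3) + C(6,1)·C(6,2) = 20 + 90 = 110.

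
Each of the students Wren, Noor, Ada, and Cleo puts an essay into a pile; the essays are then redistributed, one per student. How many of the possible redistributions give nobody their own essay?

9

Count assignments avoiding every fixed point. For any j of the 4 students fixed to their own essay, the other 4−j can be arranged in (4−j)! ways.
By inclusion–exclusion this is Σ_{j=0}^{4} (−1)^j C(4,j)·(4−j)!.
Computing: 24 − 24 + 12 − 4 + 1 = 9.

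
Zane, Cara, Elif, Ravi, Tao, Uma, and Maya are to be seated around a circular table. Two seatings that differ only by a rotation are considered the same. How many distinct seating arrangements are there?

Fix one person's seat to break rotational symmetry; the remaining 6 people can be arranged in (6)! = 720 ways.

720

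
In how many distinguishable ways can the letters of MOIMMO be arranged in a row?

Letter multiplicities in MOIMMO: I×1, M×3, O×2.
So there are 6! / (3!·2!) = 60 distinguishable arrangements.

60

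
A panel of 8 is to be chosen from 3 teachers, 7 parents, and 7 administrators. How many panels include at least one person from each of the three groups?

21217

Unrestricted: C(17,8) = 24310 ways to pick any 8 of the 17.
Selections missing a whole group: no teachers → C(14,8) = 3003; no parents → C(10,8) = 45; no administrators → C(10,8) = 45.
Add back selections omitting two groups (i.e. drawn from a single group): C(3,8) + C(7,8) + C(7,8) = 0.
By inclusion–exclusion: 24310 − 3093 + 0 = 21217.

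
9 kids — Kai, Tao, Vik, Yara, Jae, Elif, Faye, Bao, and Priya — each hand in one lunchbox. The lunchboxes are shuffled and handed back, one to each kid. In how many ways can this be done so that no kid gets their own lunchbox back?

This is the derangement count D_9: permutations of 9 items with no fixed point.
By inclusion–exclusion this is Σ_{j=0}^{9} (−1)^j C(9,j)·(9−j)!.
Computing: 362880 − 362880 + 181440 − 60480 + 15120 − 3024 + 504 − 72 + 9 − 1 = 133496.

133496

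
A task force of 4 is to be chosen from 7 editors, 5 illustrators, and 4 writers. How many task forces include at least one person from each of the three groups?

910

With no constraint there are C(16,4) = 1820 possible selections.
Selections missing a whole group: no editors → C(9,4) = 126; no illustrators → C(11,4) = 330; no writers → C(12,4) = 495.
Add back selections omitting two groups (i.e. drawn from a single group): C(7,4) + C(5,4) + C(4,4) = 41.
By inclusion–exclusion: 1820 − 951 + 41 = 910.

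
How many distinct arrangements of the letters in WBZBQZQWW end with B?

1680

With the last slot taken by B, it remains to arrange the other 8 letters (WZBQZQWW).
Those 8 letters have Q appearing twice, W appearing 3 times, and Z appearing twice, giving (8)!/(3!·2!·2!) = 1680.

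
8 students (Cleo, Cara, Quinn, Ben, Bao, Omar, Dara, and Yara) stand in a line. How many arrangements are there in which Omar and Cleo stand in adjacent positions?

Place the 6 others and the Omar-Cleo pair as 7 objects in a line; the pair has 2 internal arrangements.
That gives 2 × 7! = 2 × 5040 = 10080.

10080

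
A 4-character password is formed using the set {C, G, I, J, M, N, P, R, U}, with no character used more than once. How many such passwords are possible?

Choose and order 4 of the 9 symbols: the first character has 9 options, the next 8, then 7, 6.
9 × 8 × 7 × 6 = 3024.

3024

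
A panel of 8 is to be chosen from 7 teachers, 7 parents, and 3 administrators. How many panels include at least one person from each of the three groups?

21217

Unrestricted: C(17,8) = 24310 ways to pick any 8 of the 17.
Subtract selections that omit an entire group: no teachers → C(10,8) = 45; no parents → C(10,8) = 45; no administrators → C(14,8) = 3003.
Add back selections omitting two groups (i.e. drawn from a single group): C(7,8) + C(7,8) + C(3,8) = 0.
By inclusion–exclusion: 24310 − 3093 + 0 = 21217.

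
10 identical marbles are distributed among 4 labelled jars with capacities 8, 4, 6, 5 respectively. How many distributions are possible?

171

By stars and bars, unrestricted non-negative solutions to x_1+…+x_4 = 10 number C(10+3,3) = 286.
Subtract solutions that violate a single cap (substitute x_i' = x_i − (cap_i+1)): x_1 ≥ 9 gives C(4,3) = 4; x_2 ≥ 5 gives C(8,3) = 56; x_3 ≥ 7 gives C(6,3) = 20; x_4 ≥ 6 gives C(7,3) = 35. Together 115.
No two caps can be exceeded simultaneously, so the pair terms are all 0.
By inclusion–exclusion the count is 286 − 115 + 0 = 171.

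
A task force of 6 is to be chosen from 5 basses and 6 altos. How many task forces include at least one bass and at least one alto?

461

Total 6-person selections from all 11: C(11,6) = 462.
Selections missing a whole group: no basses → C(6,6) = 1; no altos → C(5,6) = 0.
Both groups omitted at once is impossible, so 462 − 1 = 461.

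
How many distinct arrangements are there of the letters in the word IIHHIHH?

35

The 7 letters of IIHHIHH have repeats: H appearing 4 times and I appearing 3 times.
The number of distinct arrangements is 7!/(4!·3!) = 5040/144 = 35.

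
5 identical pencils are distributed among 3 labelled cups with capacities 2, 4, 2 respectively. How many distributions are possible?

8

Ignoring the caps, the number of non-negative solutions to x_1+…+x_3 = 5 is C(7,2) = 21.
Subtract solutions that violate a single cap (substitute x_i' = x_i − (cap_i+1)): x_1 ≥ 3 gives C(4,2) = 6; x_2 ≥ 5 gives C(2,2) = 1; x_3 ≥ 3 gives C(4,2) = 6. Together 13.
No two caps can be exceeded simultaneously, so the pair terms are all 0.
By inclusion–exclusion the count is 21 − 13 + 0 = 8.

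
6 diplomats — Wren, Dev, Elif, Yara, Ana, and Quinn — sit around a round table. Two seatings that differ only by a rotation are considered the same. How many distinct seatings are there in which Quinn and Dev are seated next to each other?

Treat {Quinn, Dev} as one unit (2 internal orders) and seat the resulting 5 units around the table: (4)! circular arrangements.
So 2 × (4)! = 2 × 24 = 48.

48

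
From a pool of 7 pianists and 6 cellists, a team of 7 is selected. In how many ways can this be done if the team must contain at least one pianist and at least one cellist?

1715

Total 7-person selections from all 13: C(13,7) = 1716.
Selections missing a whole group: no pianists → C(6,7) = 0; no cellists → C(7,7) = 1.
Both groups omitted at once is impossible, so 1716 − 1 = 1715.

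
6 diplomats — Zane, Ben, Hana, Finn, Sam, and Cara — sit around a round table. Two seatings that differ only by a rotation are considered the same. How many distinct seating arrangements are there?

120

Seat Zane anywhere (absorbing the rotational symmetry), then permute the other 5: (5)! = 120.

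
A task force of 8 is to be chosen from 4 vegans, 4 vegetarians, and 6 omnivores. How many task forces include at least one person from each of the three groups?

2912

Total 8-person selections from all 14: C(14,8) = 3003.
Selections missing a whole group: no vegans → C(10,8) = 45; no vegetarians → C(10,8) = 45; no omnivores → C(8,8) = 1.
Add back selections omitting two groups (i.e. drawn from a single group): C(4,8) + C(4,8) + C(6,8) = 0.
By inclusion–exclusion: 3003 − 91 + 0 = 2912.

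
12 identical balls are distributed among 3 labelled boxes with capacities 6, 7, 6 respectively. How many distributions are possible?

34

Without the upper bounds there are C(14,2) = 91 ways to split 12 among 3 boxes.
Subtract solutions that violate a single cap (substitute x_i' = x_i − (cap_i+1)): x_1 ≥ 7 gives C(7,2) = 21; x_2 ≥ 8 gives C(6,2) = 15; x_3 ≥ 7 gives C(7,2) = 21. Together 57.
No two caps can be exceeded simultaneously, so the pair terms are all 0.
By inclusion–exclusion the count is 91 − 57 + 0 = 34.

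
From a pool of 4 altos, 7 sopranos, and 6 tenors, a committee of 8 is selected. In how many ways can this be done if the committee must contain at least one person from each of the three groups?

22813

With no constraint there are C(17,8) = 24310 possible selections.
Selections missing a whole group: no altos → C(13,8) = 1287; no sopranos → C(10,8) = 45; no tenors → C(11,8) = 165.
Add back selections omitting two groups (i.e. drawn from a single group): C(4,8) + C(7,8) + C(6,8) = 0.
By inclusion–exclusion: 24310 − 1497 + 0 = 22813.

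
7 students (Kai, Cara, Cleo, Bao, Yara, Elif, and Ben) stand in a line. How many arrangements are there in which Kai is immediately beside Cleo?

1440

Treat {Kai, Cleo} as a single unit. There are 6 units to order, and the pair itself can be ordered 2 ways.
That gives 2 × 6! = 2 × 720 = 1440.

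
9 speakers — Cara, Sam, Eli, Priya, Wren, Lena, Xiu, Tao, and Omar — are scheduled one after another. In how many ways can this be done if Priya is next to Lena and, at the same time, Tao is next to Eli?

Treat {Priya,Lena} as one block (2 orders) and {Tao,Eli} as another (2 orders).
That leaves 7 units to arrange: 2 × 2 × 7! = 4 × 5040 = 20160.

20160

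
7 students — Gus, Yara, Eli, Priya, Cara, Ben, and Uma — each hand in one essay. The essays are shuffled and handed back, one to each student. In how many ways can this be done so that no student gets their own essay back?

1854

Let Aᵢ be the assignments in which student i gets their own essay. We want the size of the complement of A₁∪…∪A_7.
By inclusion–exclusion this is Σ_{j=0}^{7} (−1)^j C(7,j)·(7−j)!.
Computing: 5040 − 5040 + 2520 − 840 + 210 − 42 + 7 − 1 = 1854.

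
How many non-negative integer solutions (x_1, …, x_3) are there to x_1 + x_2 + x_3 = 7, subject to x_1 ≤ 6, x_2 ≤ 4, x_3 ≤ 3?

Without the upper bounds there are C(9,2) = 36 ways to split 7 among 3 variables.
Subtract solutions that violate a single cap (substitute x_i' = x_i − (cap_i+1)): x_1 ≥ 7 gives C(2,2) = 1; x_2 ≥ 5 gives C(4,2) = 6; x_3 ≥ 4 gives C(5,2) = 10. Together 17.
No two caps can be exceeded simultaneously, so the pair terms are all 0.
By inclusion–exclusion the count is 36 − 17 + 0 = 19.

19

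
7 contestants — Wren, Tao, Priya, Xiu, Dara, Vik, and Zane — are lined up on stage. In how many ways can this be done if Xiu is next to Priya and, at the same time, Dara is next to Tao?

480

Treat {Xiu,Priya} as one block (2 orders) and {Dara,Tao} as another (2 orders).
That leaves 5 units to arrange: 2 × 2 × 5! = 4 × 120 = 480.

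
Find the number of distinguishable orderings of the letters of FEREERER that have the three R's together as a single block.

30

Treat the 3 copies of R as a single block. The multiset to arrange is then {RRR, E, E, E, E, F}, 6 items in all.
That gives (6)!/(4!) = 30 arrangements.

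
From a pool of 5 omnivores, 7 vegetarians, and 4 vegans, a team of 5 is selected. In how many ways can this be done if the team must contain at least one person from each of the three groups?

3010

Total 5-person selections from all 16: C(16,5) = 4368.
Selections missing a whole group: no omnivores → C(11,5) = 462; no vegetarians → C(9,5) = 126; no vegans → C(12,5) = 792.
Add back selections omitting two groups (i.e. drawn from a single group): C(5,5) + C(7,5) + C(4,5) = 22.
By inclusion–exclusion: 4368 − 1380 + 22 = 3010.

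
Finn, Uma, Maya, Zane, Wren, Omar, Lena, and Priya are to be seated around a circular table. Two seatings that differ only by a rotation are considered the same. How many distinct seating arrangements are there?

5040

Around a circle, 8 distinct people have 8!/8 = (7)! = 5040 rotationally distinct seatings.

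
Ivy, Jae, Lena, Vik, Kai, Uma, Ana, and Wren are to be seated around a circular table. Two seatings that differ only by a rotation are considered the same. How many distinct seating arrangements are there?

5040

Around a circle, 8 distinct people have 8!/8 = (7)! = 5040 rotationally distinct seatings.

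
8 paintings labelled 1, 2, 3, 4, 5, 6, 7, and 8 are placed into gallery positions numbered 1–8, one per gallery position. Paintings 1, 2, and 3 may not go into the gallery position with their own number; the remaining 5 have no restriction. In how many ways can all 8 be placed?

Let Aᵢ (for i ∈ {1, 2, 3}) be the placements that put painting i in its forbidden gallery position. Any j of these fix j positions, leaving (8−j)! ways to fill the rest, and there are C(3,j) ways to pick which j.
By inclusion–exclusion, the number of valid placements is Σ_{j=0}^{3} (−1)^j C(3,j)·(8−j)!.
Computing: 40320 − 15120 + 2160 − 120 = 27240.

27240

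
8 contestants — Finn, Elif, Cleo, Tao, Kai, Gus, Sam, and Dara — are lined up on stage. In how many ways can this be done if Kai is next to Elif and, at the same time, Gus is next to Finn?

Treat {Kai,Elif} as one block (2 orders) and {Gus,Finn} as another (2 orders).
That leaves 6 units to arrange: 2 × 2 × 6! = 4 × 720 = 2880.

2880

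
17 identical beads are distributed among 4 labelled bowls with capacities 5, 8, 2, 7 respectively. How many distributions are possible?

46

By stars and bars, unrestricted non-negative solutions to x_1+…+x_4 = 17 number C(17+3,3) = 1140.
Subtract solutions that violate a single cap (substitute x_i' = x_i − (cap_i+1)): x_1 ≥ 6 gives C(14,3) = 364; x_2 ≥ 9 gives C(11,3) = 165; x_3 ≥ 3 gives C(17,3) = 680; x_4 ≥ 8 gives C(12,3) = 220. Together 1429.
Add back pairs where two caps are both exceeded: 10 + 165 + 20 + 56 + 1 + 84 = 336.
Subtract triples: 0 + 0 + 1 + 0 = 1.
By inclusion–exclusion the count is 1140 − 1429 + 336 − 1 = 46.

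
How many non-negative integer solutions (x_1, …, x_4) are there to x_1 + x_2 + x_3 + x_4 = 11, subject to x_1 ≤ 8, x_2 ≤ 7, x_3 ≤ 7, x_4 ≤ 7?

Without the upper bounds there are C(14,3) = 364 ways to split 11 among 4 variables.
Subtract solutions that violate a single cap (substitute x_i' = x_i − (cap_i+1)): x_1 ≥ 9 gives C(5,3) = 10; x_2 ≥ 8 gives C(6,3) = 20; x_3 ≥ 8 gives C(6,3) = 20; x_4 ≥ 8 gives C(6,3) = 20. Together 70.
No two caps can be exceeded simultaneously, so the pair terms are all 0.
By inclusion–exclusion the count is 364 − 70 + 0 = 294.

294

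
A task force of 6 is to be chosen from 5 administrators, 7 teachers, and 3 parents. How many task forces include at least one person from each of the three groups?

3850

Total 6-person selections from all 15: C(15,6) = 5005.
Subtract selections that omit an entire group: no administrators → C(10,6) = 210; no teachers → C(8,6) = 28; no parents → C(12,6) = 924.
Add back selections omitting two groups (i.e. drawn from a single group): C(5,6) + C(7,6) + C(3,6) = 7.
By inclusion–exclusion: 5005 − 1162 + 7 = 3850.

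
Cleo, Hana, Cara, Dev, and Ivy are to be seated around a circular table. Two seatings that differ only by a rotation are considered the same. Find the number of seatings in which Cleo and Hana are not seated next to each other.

Without the restriction there are (4)! = 24 seatings.
Seatings with Cleo beside Hana: treat them as a block with 2 internal orders, giving 2 × (3)! = 12.
Subtracting, 24 − 12 = 12.

12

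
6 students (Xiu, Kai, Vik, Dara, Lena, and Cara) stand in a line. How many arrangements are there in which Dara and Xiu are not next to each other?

Of the 6! = 720 arrangements, those with Dara and Xiu adjacent number 2 × 5! = 240 (treat the pair as a block with 2 internal orders).
So 720 − 240 = 480 arrangements keep them apart.

480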